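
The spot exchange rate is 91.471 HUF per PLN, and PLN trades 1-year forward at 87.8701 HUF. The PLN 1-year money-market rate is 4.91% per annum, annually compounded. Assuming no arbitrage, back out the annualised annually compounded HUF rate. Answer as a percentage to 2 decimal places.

0.78%

T = 1 year.
F/S = 87.8701/91.471 = 0.9606334 = (growth of HUF) / (growth of PLN).
The PLN side grows by (1 + 0.0491)^1 = 1.049100.
So the HUF growth factor = 1.0078005.
r = 1.0078005^(1/1) − 1 = 0.007801 → 0.78%.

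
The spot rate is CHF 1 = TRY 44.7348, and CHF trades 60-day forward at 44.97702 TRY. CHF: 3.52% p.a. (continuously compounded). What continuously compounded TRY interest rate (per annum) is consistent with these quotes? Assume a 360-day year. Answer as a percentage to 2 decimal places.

6.76%

T = 60/360 years.
CIP gives F = S · g_TRY/g_CHF, so g_TRY/g_CHF = 44.97702/44.7348 = 1.0054146.
The CHF side grows by e^(0.0352×60/360) = 1.0058839.
So the TRY growth factor = 1.0113304.
r = ln(1.0113304)/(60/360) = 0.067600 → 6.76%.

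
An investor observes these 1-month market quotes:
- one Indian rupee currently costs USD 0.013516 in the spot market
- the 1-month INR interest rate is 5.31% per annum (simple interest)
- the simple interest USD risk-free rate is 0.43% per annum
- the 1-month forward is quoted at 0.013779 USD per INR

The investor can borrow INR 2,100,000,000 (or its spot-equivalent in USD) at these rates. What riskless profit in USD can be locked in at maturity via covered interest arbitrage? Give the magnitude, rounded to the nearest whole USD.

T = 1/12 years.
Keep in INR, deliver into the forward: 2,100,000,000·1.004425·0.013779 = USD 29,063,941.36.
Swap to USD now, deposit: 2,100,000,000·0.013516·1.0003583333 = USD 28,393,770.79.
The quoted forward overvalues INR, so borrow USD, buy INR at spot, deposit the INR at 5.31%, and sell the proceeds forward at 0.013779.
Arbitrage profit = |29,063,941.36 − 28,393,770.79| = USD 670,171.

USD 670,171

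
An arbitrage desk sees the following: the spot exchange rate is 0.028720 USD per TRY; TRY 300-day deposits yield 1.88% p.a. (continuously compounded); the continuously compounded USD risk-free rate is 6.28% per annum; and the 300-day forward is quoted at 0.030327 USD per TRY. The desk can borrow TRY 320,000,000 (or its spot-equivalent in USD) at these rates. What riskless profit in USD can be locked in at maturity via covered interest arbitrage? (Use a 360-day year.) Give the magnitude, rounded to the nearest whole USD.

T = 300/360 years.
Keep in TRY, deliver into the forward: 320,000,000·1.015790032·0.030327 = USD 9,857,876.58.
Swap to USD now, deposit: 320,000,000·0.028720·1.053726926 = USD 9,684,171.94.
The quoted forward overvalues TRY, so borrow USD, buy TRY at spot, deposit the TRY at 1.88%, and sell the proceeds forward at 0.030327.
Profit = 9,857,876.58 − 9,684,171.94 = USD 173,705.

USD 173,705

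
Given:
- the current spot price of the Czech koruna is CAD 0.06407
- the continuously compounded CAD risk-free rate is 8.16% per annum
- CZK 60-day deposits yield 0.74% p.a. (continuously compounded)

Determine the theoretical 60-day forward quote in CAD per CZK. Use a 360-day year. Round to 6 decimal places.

T = 60/360 years.
CAD growth factor: e^(0.0816×60/360) = 1.0136929.
CZK accumulates by e^(0.0074×60/360) = 1.0012341.
CIP: F = S · (grow CAD)/(grow CZK) = 0.06407 × 1.0136929/1.0012341 = 0.06486725 CAD per CZK.

0.064867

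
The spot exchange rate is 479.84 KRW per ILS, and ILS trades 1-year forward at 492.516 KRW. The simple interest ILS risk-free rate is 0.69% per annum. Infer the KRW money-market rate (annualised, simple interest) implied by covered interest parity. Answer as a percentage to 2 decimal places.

3.35%

T = 1 year.
F/S = 492.516/479.84 = 1.0264171 = (growth of KRW) / (growth of ILS).
The ILS side grows by 1 + 0.0069×1 = 1.006900.
That pins the KRW growth at 1.0334994.
r = (1.0334994 − 1)/1 = 0.033499 → 3.35%.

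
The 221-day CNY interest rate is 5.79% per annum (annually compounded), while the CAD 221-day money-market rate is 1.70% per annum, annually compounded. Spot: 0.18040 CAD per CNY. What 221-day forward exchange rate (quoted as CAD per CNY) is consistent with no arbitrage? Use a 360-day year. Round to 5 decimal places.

0.17609

T = 221/360 years.
CAD accumulates by (1 + 0.0170)^(221/360) = 1.0104021.
CNY growth factor: (1 + 0.0579)^(221/360) = 1.0351571.
CIP: F = S · (grow CAD)/(grow CNY) = 0.1804 × 1.0104021/1.0351571 = 0.1760859 CAD per CNY.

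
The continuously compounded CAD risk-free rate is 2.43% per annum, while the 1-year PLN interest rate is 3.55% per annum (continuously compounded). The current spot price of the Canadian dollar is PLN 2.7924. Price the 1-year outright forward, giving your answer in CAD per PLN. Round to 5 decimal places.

0.35413

T = 1 year.
PLN growth factor: e^(0.0355×1) = 1.0361376.
CAD growth factor: e^(0.0243×1) = 1.0245977.
Forward (PLN per CAD) = 2.7924 × 1.0361376 / 1.0245977 = 2.823850.
Invert for CAD per PLN: 1 / 2.823850 = 0.35413.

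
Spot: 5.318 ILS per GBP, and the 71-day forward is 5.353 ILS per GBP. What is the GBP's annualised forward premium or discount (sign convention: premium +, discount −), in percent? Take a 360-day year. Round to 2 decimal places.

+3.34%

T = 71/360 years.
Period premium: (5.353 − 5.318)/5.318 = 0.0065814.
Annualise by dividing by T: 0.0065814 / (71/360) = 0.033370 → 3.34%.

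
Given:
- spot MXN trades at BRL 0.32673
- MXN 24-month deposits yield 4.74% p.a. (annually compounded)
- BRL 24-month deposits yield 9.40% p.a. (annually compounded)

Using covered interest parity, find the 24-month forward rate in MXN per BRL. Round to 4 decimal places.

2.8054

T = 2 years.
BRL growth factor: (1 + 0.0940)^2 = 1.196836.
MXN accumulates by (1 + 0.0474)^2 = 1.0970468.
CIP: F = S · (grow BRL)/(grow MXN) = 0.32673 × 1.196836/1.0970468 = 0.3564499 BRL per MXN.
Quoted the other way: 1/0.3564499 = 2.8054 MXN per BRL.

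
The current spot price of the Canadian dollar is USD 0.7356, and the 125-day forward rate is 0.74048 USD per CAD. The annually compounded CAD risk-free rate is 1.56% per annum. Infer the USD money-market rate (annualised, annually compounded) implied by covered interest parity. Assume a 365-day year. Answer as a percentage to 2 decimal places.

3.54%

T = 125/365 years.
CIP gives F = S · g_USD/g_CAD, so g_USD/g_CAD = 0.74048/0.7356 = 1.0066340.
CAD growth factor: (1 + 0.0156)^(125/365) = 1.0053153.
So the USD growth factor = 1.0119846.
Annualise: 1.0119846^(365/125) − 1 = 0.035399 = 3.54%.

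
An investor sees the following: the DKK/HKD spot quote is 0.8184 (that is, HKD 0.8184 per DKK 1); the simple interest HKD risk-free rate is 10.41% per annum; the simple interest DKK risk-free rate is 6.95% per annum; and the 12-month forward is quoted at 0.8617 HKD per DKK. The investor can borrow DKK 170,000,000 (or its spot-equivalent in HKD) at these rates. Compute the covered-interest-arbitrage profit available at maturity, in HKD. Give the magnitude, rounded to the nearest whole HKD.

T = 1 year.
Invest the DKK and cover forward: 170,000,000 × 1.069500 × 0.8617 = HKD 156,669,985.50.
Convert at spot and invest in HKD: 170,000,000 × 0.8184 × 1.104100 = HKD 153,611,224.80.
The quoted forward overvalues DKK, so borrow HKD, buy DKK at spot, deposit the DKK at 6.95%, and sell the proceeds forward at 0.8617.
The gap between the two covered legs is HKD 3,058,761.

HKD 3,058,761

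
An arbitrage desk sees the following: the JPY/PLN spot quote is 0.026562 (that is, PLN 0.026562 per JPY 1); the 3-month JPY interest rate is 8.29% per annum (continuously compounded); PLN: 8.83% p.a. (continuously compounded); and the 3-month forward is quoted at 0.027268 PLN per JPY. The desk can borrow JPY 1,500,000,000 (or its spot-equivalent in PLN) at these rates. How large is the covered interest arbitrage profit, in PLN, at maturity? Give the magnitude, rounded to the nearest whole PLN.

PLN 1,026,225

T = 3/12 years.
Invest the JPY and cover forward: 1,500,000,000 × 1.0209412542 × 0.027268 = PLN 41,758,539.18.
Convert at spot and invest in PLN: 1,500,000,000 × 0.026562 × 1.0223204556 = PLN 40,732,313.91.
The quoted forward overvalues JPY, so borrow PLN, buy JPY at spot, deposit the JPY at 8.29%, and sell the proceeds forward at 0.027268.
Arbitrage profit = |41,758,539.18 − 40,732,313.91| = PLN 1,026,225.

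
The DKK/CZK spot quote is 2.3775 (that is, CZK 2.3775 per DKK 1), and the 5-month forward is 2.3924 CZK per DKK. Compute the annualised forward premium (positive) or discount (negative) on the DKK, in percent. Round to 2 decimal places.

T = 5/12 years.
Period premium: (2.3924 − 2.3775)/2.3775 = 0.0062671.
Annualise by dividing by T: 0.0062671 / (5/12) = 0.015041 → 1.50%.

+1.50%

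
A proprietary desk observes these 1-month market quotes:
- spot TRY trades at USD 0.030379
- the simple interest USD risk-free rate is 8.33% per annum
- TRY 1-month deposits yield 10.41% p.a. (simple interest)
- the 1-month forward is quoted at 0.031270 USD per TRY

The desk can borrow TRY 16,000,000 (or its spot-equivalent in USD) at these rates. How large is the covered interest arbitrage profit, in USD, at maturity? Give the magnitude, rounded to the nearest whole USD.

USD 15,222

T = 1/12 years.
Keep in TRY, deliver into the forward: 16,000,000·1.008675·0.031270 = USD 504,660.28.
Swap to USD now, deposit: 16,000,000·0.030379·1.00694167 = USD 489,438.10.
The quoted forward overvalues TRY, so borrow USD, buy TRY at spot, deposit the TRY at 10.41%, and sell the proceeds forward at 0.031270.
Profit = 504,660.28 − 489,438.10 = USD 15,222.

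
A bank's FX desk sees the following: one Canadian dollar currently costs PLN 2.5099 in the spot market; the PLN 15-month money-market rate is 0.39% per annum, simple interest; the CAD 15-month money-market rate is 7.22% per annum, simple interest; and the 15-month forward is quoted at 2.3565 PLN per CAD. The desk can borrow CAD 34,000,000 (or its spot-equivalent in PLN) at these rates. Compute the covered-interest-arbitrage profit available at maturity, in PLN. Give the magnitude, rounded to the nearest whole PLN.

PLN 1,599,304

T = 15/12 years.
Invest the CAD and cover forward: 34,000,000 × 1.090250 × 2.3565 = PLN 87,351,920.25.
Convert at spot and invest in PLN: 34,000,000 × 2.5099 × 1.004875 = PLN 85,752,615.93.
The quoted forward overvalues CAD, so borrow PLN, buy CAD at spot, deposit the CAD at 7.22%, and sell the proceeds forward at 2.3565.
Arbitrage profit = |87,351,920.25 − 85,752,615.93| = PLN 1,599,304.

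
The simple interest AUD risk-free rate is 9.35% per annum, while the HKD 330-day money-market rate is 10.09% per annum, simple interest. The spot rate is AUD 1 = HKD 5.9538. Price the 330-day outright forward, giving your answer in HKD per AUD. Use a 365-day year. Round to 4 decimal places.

T = 330/365 years.
HKD accumulates by 1 + 0.1009×330/365 = 1.0912247.
Growth of 1 AUD over T: 1 + 0.0935×330/365 = 1.0845342.
Forward (HKD per AUD) = 5.9538 × 1.0912247 / 1.0845342 = 5.990529.

5.9905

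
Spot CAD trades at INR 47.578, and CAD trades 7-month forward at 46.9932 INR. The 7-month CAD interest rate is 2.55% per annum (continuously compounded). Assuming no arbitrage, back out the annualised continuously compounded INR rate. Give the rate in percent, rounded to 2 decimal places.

T = 7/12 years.
F/S = 46.9932/47.578 = 0.9877086 = (growth of INR) / (growth of CAD).
CAD growth factor: e^(0.0255×7/12) = 1.0149862.
So the INR growth factor = 1.0025106.
Take logs: ln 1.0025106 / (7/12) = 0.004298, so 0.43%.

0.43%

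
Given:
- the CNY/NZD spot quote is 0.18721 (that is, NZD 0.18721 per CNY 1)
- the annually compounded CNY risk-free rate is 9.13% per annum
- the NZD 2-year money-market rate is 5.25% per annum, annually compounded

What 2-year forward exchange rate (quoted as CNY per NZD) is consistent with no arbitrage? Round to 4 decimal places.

5.7427

T = 2 years.
Growth of 1 NZD over T: (1 + 0.0525)^2 = 1.1077562.
CNY growth factor: (1 + 0.0913)^2 = 1.1909357.
Forward (NZD per CNY) = 0.18721 × 1.1077562 / 1.1909357 = 0.1741345.
Invert for CNY per NZD: 1 / 0.1741345 = 5.7427.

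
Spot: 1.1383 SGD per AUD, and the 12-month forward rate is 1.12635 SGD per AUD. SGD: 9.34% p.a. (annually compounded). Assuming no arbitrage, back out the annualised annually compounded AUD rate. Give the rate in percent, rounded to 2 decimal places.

10.50%

T = 1 year.
F/S = 1.12635/1.1383 = 0.9895019 = (growth of SGD) / (growth of AUD).
The SGD side grows by (1 + 0.0934)^1 = 1.093400.
So the AUD growth factor = 1.1050004.
Annualise: 1.1050004^(1/1) − 1 = 0.105000 = 10.50%.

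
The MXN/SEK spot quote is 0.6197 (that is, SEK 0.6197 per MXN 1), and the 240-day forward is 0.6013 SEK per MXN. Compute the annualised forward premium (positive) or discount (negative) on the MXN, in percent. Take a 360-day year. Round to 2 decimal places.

-4.45%

T = 240/360 years.
Period premium: (0.6013 − 0.6197)/0.6197 = -0.0296918.
Annualise by dividing by T: -0.0296918 / (240/360) = -0.044538 → -4.45%.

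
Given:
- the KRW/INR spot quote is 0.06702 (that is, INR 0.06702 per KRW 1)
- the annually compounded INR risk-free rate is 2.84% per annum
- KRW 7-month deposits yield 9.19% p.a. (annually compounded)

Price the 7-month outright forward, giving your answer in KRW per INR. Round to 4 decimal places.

15.4516

T = 7/12 years.
INR accumulates by (1 + 0.0284)^(7/12) = 1.01646994.
KRW accumulates by (1 + 0.0919)^(7/12) = 1.05262417.
Forward (INR per KRW) = 0.06702 × 1.01646994 / 1.05262417 = 0.064718080.
Invert for KRW per INR: 1 / 0.064718080 = 15.4516.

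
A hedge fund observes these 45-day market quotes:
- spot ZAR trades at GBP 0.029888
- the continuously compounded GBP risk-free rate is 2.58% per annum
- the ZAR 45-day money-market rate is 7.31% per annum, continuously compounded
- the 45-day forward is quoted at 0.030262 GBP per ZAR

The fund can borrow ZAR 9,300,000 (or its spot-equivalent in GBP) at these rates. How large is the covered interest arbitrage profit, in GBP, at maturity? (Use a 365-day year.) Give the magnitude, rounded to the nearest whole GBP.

T = 45/365 years.
Keep in ZAR, deliver into the forward: 9,300,000·1.00905306·0.030262 = GBP 283,984.46.
Swap to GBP now, deposit: 9,300,000·0.029888·1.00318589 = GBP 278,843.94.
The quoted forward overvalues ZAR, so borrow GBP, buy ZAR at spot, deposit the ZAR at 7.31%, and sell the proceeds forward at 0.030262.
Profit = 283,984.46 − 278,843.94 = GBP 5,141.

GBP 5,141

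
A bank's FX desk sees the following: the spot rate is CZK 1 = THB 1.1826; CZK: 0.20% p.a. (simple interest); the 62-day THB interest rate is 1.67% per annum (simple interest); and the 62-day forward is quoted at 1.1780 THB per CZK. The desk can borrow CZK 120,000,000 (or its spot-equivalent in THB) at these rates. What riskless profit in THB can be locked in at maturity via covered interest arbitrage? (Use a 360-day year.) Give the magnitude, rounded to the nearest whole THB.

T = 62/360 years.
Keep in CZK, deliver into the forward: 120,000,000·1.00034444444·1.1780 = THB 141,408,690.67.
Swap to THB now, deposit: 120,000,000·1.1826·1.00287611111 = THB 142,320,154.68.
The quoted forward undervalues CZK, so borrow CZK, convert to THB at spot, deposit the THB at 1.67%, and buy CZK forward at 1.1780 to cover the loan.
Profit = 142,320,154.68 − 141,408,690.67 = THB 911,464.

THB 911,464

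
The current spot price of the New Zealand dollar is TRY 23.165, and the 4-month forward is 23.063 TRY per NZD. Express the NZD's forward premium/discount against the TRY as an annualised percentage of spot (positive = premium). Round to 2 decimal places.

T = 4/12 years.
NZD trades forward at -0.44032% vs spot over the period.
Per annum: -0.0044032 / (4/12) = -0.013210 = -1.32%.

-1.32%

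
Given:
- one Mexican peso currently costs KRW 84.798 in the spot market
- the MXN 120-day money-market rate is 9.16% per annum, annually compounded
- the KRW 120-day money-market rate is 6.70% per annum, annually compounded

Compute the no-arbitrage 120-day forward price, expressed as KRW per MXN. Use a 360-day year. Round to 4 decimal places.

84.1562

T = 120/360 years.
KRW accumulates by (1 + 0.0670)^(120/360) = 1.02185233.
Growth of 1 MXN over T: (1 + 0.0916)^(120/360) = 1.02964578.
Forward (KRW per MXN) = 84.798 × 1.02185233 / 1.02964578 = 84.156159.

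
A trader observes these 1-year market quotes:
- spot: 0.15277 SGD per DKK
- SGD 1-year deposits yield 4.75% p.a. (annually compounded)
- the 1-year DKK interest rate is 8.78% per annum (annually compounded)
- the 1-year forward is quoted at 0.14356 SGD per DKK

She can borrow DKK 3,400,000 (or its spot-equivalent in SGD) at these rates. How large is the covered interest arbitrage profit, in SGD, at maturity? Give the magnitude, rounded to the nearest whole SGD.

SGD 13,131

T = 1 year.
Invest the DKK and cover forward: 3,400,000 × 1.087800 × 0.14356 = SGD 530,959.53.
Convert at spot and invest in SGD: 3,400,000 × 0.15277 × 1.047500 = SGD 544,090.36.
The quoted forward undervalues DKK, so borrow DKK, convert to SGD at spot, deposit the SGD at 4.75%, and buy DKK forward at 0.14356 to cover the loan.
Profit = 544,090.36 − 530,959.53 = SGD 13,131.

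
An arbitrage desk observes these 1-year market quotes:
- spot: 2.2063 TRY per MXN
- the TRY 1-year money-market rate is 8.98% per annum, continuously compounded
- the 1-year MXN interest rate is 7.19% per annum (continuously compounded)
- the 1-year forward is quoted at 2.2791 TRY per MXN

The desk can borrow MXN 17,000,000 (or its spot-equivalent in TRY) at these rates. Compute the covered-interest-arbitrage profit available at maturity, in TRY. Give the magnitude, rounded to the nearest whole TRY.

TRY 601,938

T = 1 year.
Invest the MXN and cover forward: 17,000,000 × 1.0745478839 × 2.2791 = TRY 41,633,035.40.
Convert at spot and invest in TRY: 17,000,000 × 2.2063 × 1.0939554707 = TRY 41,031,097.24.
The quoted forward overvalues MXN, so borrow TRY, buy MXN at spot, deposit the MXN at 7.19%, and sell the proceeds forward at 2.2791.
The gap between the two covered legs is TRY 601,938.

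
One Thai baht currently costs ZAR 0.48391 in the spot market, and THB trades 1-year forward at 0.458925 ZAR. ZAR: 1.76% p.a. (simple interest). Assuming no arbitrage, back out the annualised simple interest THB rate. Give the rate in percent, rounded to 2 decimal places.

T = 1 year.
By CIP, F/S equals the ZAR-to-THB growth ratio: 0.458925/0.48391 = 0.9483685.
ZAR growth factor: 1 + 0.0176×1 = 1.017600.
So the THB growth factor = 1.0730006.
r = (1.0730006 − 1)/1 = 0.073001 → 7.30%.

7.30%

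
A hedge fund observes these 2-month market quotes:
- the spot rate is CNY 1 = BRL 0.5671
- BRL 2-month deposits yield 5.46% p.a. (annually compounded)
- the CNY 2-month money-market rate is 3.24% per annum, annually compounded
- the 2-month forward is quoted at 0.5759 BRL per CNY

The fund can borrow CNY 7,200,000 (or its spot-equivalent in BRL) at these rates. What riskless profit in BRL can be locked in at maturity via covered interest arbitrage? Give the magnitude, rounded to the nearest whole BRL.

T = 2/12 years.
Invest the CNY and cover forward: 7,200,000 × 1.005328511 × 0.5759 = BRL 4,168,574.56.
Convert at spot and invest in BRL: 7,200,000 × 0.5671 × 1.008899626 = BRL 4,119,458.24.
The quoted forward overvalues CNY, so borrow BRL, buy CNY at spot, deposit the CNY at 3.24%, and sell the proceeds forward at 0.5759.
Arbitrage profit = |4,168,574.56 − 4,119,458.24| = BRL 49,116.

BRL 49,116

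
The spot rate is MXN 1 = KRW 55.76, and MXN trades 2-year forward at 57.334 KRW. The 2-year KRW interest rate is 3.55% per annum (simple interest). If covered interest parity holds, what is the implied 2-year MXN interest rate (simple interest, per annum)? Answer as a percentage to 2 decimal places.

2.08%

T = 2 years.
By CIP, F/S equals the KRW-to-MXN growth ratio: 57.334/55.76 = 1.0282281.
KRW growth factor: 1 + 0.0355×2 = 1.071000.
So the MXN growth factor = 1.0415977.
r = (1.0415977 − 1)/2 = 0.020799 → 2.08%.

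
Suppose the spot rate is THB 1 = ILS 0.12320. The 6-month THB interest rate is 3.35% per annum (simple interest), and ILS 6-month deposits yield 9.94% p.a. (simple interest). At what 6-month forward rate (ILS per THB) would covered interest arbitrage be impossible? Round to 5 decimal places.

0.12719

T = 6/12 years.
ILS growth factor: 1 + 0.0994×6/12 = 1.049700.
Growth of 1 THB over T: 1 + 0.0335×6/12 = 1.016750.
CIP: F = S · (grow ILS)/(grow THB) = 0.1232 × 1.049700/1.016750 = 0.1271926 ILS per THB.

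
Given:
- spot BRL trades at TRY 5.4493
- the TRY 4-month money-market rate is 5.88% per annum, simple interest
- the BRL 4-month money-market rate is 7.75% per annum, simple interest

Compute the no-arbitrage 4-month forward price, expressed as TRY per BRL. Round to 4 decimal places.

T = 4/12 years.
Growth of 1 TRY over T: 1 + 0.0588×4/12 = 1.019600.
Growth of 1 BRL over T: 1 + 0.0775×4/12 = 1.0258333.
So F = 5.4493 × 1.019600 / 1.0258333 = 5.416188 (TRY/BRL).

5.4162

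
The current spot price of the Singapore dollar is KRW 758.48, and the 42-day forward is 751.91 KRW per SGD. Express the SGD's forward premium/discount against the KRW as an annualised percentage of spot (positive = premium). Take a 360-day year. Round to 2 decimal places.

T = 42/360 years.
SGD trades forward at -0.86621% vs spot over the period.
Annualise by dividing by T: -0.0086621 / (42/360) = -0.074247 → -7.42%.

-7.42%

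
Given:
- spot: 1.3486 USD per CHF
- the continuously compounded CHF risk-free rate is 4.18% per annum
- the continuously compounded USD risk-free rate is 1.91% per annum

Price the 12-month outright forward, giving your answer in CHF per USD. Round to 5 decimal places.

T = 1 year.
USD growth factor: e^(0.0191×1) = 1.0192836.
Growth of 1 CHF over T: e^(0.0418×1) = 1.0426859.
CIP: F = S · (grow USD)/(grow CHF) = 1.3486 × 1.0192836/1.0426859 = 1.318332 USD per CHF.
Invert for CHF per USD: 1 / 1.318332 = 0.75853.

0.75853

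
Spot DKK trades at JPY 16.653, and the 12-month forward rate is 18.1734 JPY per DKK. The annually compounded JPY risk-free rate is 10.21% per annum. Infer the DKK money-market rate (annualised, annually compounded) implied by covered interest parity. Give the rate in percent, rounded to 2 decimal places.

T = 1 year.
CIP gives F = S · g_JPY/g_DKK, so g_JPY/g_DKK = 18.1734/16.653 = 1.0912989.
The JPY side grows by (1 + 0.1021)^1 = 1.102100.
That pins the DKK growth at 1.0098975.
r = 1.0098975^(1/1) − 1 = 0.009897 → 0.99%.

0.99%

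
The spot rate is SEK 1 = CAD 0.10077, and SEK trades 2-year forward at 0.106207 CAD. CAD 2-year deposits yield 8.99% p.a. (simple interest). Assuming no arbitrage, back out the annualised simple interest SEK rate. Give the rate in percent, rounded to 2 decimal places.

5.97%

T = 2 years.
By CIP, F/S equals the CAD-to-SEK growth ratio: 0.106207/0.10077 = 1.0539545.
The CAD side grows by 1 + 0.0899×2 = 1.179800.
That pins the SEK growth at 1.1194032.
(1.1194032 − 1)/T = 0.059702, i.e. 5.97%.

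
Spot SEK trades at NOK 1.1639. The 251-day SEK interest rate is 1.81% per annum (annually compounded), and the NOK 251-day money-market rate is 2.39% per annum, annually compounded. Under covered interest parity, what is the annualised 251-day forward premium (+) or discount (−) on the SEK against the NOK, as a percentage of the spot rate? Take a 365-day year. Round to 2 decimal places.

+0.57%

T = 251/365 years.
No-arbitrage forward: 1.1639 × 1.0163746 / 1.0124119 = 1.1684556 NOK/SEK.
(F − S)/S ÷ T = (1.1684556 − 1.1639)/1.1639/(251/365) = 0.005692 → 0.57%.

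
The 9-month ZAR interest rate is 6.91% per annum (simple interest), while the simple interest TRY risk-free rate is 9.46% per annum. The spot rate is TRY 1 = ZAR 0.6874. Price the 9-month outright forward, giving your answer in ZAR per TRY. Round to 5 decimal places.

T = 9/12 years.
ZAR accumulates by 1 + 0.0691×9/12 = 1.051825.
TRY accumulates by 1 + 0.0946×9/12 = 1.070950.
So F = 0.6874 × 1.051825 / 1.070950 = 0.6751244 (ZAR/TRY).

0.67512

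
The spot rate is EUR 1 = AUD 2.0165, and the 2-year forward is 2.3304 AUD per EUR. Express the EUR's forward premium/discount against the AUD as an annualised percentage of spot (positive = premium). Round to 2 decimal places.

T = 2 years.
EUR trades forward at +15.56658% vs spot over the period.
×(1/T) gives 7.78% p.a.

+7.78%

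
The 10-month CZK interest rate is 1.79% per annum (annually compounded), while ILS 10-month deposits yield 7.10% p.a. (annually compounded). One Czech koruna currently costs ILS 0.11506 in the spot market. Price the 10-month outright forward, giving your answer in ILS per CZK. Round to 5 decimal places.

0.12004

T = 10/12 years.
Growth of 1 ILS over T: (1 + 0.0710)^(10/12) = 1.0588259.
CZK accumulates by (1 + 0.0179)^(10/12) = 1.0148946.
Forward (ILS per CZK) = 0.11506 × 1.0588259 / 1.0148946 = 0.1200406.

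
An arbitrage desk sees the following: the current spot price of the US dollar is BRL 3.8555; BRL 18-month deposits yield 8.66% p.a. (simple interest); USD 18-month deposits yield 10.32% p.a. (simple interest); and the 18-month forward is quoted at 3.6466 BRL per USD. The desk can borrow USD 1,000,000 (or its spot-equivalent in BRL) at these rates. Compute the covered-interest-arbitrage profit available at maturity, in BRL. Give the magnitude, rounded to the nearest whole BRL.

BRL 145,236

T = 18/12 years.
Keep in USD, deliver into the forward: 1,000,000·1.154800·3.6466 = BRL 4,211,093.68.
Swap to BRL now, deposit: 1,000,000·3.8555·1.129900 = BRL 4,356,329.45.
The quoted forward undervalues USD, so borrow USD, convert to BRL at spot, deposit the BRL at 8.66%, and buy USD forward at 3.6466 to cover the loan.
Profit = 4,356,329.45 − 4,211,093.68 = BRL 145,236.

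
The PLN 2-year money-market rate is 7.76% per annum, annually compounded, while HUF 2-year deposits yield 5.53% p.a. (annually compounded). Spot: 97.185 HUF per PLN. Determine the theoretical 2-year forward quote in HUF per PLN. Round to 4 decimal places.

T = 2 years.
HUF growth factor: (1 + 0.0553)^2 = 1.11365809.
PLN growth factor: (1 + 0.0776)^2 = 1.16122176.
So F = 97.185 × 1.11365809 / 1.16122176 = 93.204300 (HUF/PLN).

93.2043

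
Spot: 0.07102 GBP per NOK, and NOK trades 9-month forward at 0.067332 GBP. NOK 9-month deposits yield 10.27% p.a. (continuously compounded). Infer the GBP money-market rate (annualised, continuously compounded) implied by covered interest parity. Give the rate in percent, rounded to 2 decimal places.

T = 9/12 years.
By CIP, F/S equals the GBP-to-NOK growth ratio: 0.067332/0.07102 = 0.9480710.
NOK growth factor: e^(0.1027×9/12) = 1.0800691.
Hence g_GBP = 1.0239822.
Take logs: ln 1.0239822 / (9/12) = 0.031599, so 3.16%.

3.16%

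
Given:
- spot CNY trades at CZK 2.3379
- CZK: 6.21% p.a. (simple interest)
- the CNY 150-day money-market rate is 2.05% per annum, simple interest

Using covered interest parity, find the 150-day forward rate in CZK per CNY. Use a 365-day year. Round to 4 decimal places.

T = 150/365 years.
Growth of 1 CZK over T: 1 + 0.0621×150/365 = 1.0255205.
Growth of 1 CNY over T: 1 + 0.0205×150/365 = 1.0084247.
Forward (CZK per CNY) = 2.3379 × 1.0255205 / 1.0084247 = 2.377534.

2.3775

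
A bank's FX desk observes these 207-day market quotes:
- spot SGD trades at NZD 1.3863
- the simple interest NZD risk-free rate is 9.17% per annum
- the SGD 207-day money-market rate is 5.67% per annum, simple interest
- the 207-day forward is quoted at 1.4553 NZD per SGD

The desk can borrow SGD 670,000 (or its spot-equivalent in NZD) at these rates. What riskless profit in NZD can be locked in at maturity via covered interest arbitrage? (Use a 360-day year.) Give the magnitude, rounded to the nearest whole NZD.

NZD 29,045

T = 207/360 years.
Invest the SGD and cover forward: 670,000 × 1.0326025 × 1.4553 = NZD 1,006,840.10.
Convert at spot and invest in NZD: 670,000 × 1.3863 × 1.0527275 = NZD 977,795.41.
The quoted forward overvalues SGD, so borrow NZD, buy SGD at spot, deposit the SGD at 5.67%, and sell the proceeds forward at 1.4553.
The gap between the two covered legs is NZD 29,045.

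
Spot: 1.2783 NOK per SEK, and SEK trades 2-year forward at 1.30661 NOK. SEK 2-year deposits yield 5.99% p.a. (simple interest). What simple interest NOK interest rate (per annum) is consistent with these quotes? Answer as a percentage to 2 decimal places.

7.23%

T = 2 years.
F/S = 1.30661/1.2783 = 1.0221466 = (growth of NOK) / (growth of SEK).
SEK growth factor: 1 + 0.0599×2 = 1.119800.
So the NOK growth factor = 1.1445998.
r = (1.1445998 − 1)/2 = 0.072300 → 7.23%.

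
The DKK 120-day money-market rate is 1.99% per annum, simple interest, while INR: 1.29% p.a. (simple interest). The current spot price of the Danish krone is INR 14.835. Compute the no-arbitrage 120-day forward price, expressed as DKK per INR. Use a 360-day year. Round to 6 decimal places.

0.067565

T = 120/360 years.
INR growth factor: 1 + 0.0129×120/360 = 1.004300.
DKK accumulates by 1 + 0.0199×120/360 = 1.0066333.
CIP: F = S · (grow INR)/(grow DKK) = 14.835 × 1.004300/1.0066333 = 14.80061 INR per DKK.
Quoted the other way: 1/14.80061 = 0.067565 DKK per INR.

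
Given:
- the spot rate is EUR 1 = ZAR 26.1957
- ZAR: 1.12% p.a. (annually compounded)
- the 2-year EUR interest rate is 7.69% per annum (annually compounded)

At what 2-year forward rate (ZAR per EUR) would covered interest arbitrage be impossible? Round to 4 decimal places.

T = 2 years.
Growth of 1 ZAR over T: (1 + 0.0112)^2 = 1.02252544.
Growth of 1 EUR over T: (1 + 0.0769)^2 = 1.15971361.
CIP: F = S · (grow ZAR)/(grow EUR) = 26.1957 × 1.02252544/1.15971361 = 23.096883 ZAR per EUR.

23.0969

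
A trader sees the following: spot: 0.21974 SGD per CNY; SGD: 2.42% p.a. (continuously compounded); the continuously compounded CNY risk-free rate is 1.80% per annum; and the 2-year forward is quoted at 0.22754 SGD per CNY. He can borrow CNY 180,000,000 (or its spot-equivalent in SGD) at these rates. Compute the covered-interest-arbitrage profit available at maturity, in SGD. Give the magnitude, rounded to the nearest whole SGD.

T = 2 years.
Route A — deposit CNY, sell forward: 180,000,000 × 1.0366558465 × 0.22754 = SGD 42,458,520.84.
Route B — convert at spot, deposit SGD: 180,000,000 × 0.21974 × 1.0495904075 = SGD 41,514,659.31.
The quoted forward overvalues CNY, so borrow SGD, buy CNY at spot, deposit the CNY at 1.80%, and sell the proceeds forward at 0.22754.
Arbitrage profit = |42,458,520.84 − 41,514,659.31| = SGD 943,862.

SGD 943,862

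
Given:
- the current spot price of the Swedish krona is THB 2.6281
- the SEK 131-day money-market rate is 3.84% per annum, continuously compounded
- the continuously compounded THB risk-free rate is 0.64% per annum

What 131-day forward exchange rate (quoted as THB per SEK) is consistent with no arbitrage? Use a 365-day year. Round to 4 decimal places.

2.5981

T = 131/365 years.
THB growth factor: e^(0.0064×131/365) = 1.0022996.
SEK accumulates by e^(0.0384×131/365) = 1.0138773.
Forward (THB per SEK) = 2.6281 × 1.0022996 / 1.0138773 = 2.598089.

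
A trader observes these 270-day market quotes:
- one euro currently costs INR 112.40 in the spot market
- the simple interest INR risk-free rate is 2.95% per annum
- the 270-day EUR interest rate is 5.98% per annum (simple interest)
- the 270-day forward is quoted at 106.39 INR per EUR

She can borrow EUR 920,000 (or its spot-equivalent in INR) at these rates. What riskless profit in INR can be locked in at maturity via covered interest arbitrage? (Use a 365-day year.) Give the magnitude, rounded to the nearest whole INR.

INR 3,456,032

T = 270/365 years.
Invest the EUR and cover forward: 920,000 × 1.04423561644 × 106.39 = INR 102,208,529.05.
Convert at spot and invest in INR: 920,000 × 112.40 × 1.02182191781 = INR 105,664,560.88.
The quoted forward undervalues EUR, so borrow EUR, convert to INR at spot, deposit the INR at 2.95%, and buy EUR forward at 106.39 to cover the loan.
Profit = 105,664,560.88 − 102,208,529.05 = INR 3,456,032.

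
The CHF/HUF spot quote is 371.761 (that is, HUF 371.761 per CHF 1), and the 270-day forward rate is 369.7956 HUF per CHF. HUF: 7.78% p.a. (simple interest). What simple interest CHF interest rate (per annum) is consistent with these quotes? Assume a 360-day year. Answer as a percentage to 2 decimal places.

T = 270/360 years.
CIP gives F = S · g_HUF/g_CHF, so g_HUF/g_CHF = 369.7956/371.761 = 0.9947133.
The HUF side grows by 1 + 0.0778×270/360 = 1.058350.
That pins the CHF growth at 1.0639749.
r = (1.0639749 − 1)/(270/360) = 0.085300 → 8.53%.

8.53%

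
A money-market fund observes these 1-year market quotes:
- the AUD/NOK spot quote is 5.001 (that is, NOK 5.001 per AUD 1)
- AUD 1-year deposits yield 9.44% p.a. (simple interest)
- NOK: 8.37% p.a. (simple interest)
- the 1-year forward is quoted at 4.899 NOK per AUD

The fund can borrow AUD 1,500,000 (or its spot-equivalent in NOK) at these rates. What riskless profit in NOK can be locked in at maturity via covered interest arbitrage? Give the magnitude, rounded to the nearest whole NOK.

NOK 87,177

T = 1 year.
Invest the AUD and cover forward: 1,500,000 × 1.094400 × 4.899 = NOK 8,042,198.40.
Convert at spot and invest in NOK: 1,500,000 × 5.001 × 1.083700 = NOK 8,129,375.55.
The quoted forward undervalues AUD, so borrow AUD, convert to NOK at spot, deposit the NOK at 8.37%, and buy AUD forward at 4.899 to cover the loan.
The gap between the two covered legs is NOK 87,177.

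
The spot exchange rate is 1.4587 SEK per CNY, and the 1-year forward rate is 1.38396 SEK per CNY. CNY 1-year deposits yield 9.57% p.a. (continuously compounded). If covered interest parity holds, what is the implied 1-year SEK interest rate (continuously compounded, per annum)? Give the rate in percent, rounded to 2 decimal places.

T = 1 year.
CIP gives F = S · g_SEK/g_CNY, so g_SEK/g_CNY = 1.38396/1.4587 = 0.9487626.
The CNY side grows by e^(0.0957×1) = 1.1004289.
Hence g_SEK = 1.0440458.
r = ln(1.0440458)/1 = 0.043103 → 4.31%.

4.31%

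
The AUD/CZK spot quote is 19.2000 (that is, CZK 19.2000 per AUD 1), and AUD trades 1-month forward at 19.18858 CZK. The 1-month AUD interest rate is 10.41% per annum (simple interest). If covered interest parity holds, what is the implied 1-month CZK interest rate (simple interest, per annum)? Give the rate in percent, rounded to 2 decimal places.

T = 1/12 years.
By CIP, F/S equals the CZK-to-AUD growth ratio: 19.18858/19.2 = 0.9994052.
The AUD side grows by 1 + 0.1041×1/12 = 1.008675.
So the CZK growth factor = 1.008075.
r = (1.008075 − 1)/(1/12) = 0.096900 → 9.69%.

9.69%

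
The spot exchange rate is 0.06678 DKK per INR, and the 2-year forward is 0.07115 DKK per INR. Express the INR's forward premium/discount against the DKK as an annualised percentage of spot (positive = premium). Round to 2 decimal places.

T = 2 years.
(F − S)/S = (0.07115 − 0.06678)/0.06678 = 0.0654388.
Per annum: 0.0654388 / 2 = 0.032719 = 3.27%.

+3.27%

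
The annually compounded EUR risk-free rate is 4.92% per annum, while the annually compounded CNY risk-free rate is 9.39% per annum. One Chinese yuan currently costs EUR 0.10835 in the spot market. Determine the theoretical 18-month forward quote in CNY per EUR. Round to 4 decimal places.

T = 18/12 years.
Growth of 1 EUR over T: (1 + 0.0492)^(18/12) = 1.0747004.
CNY accumulates by (1 + 0.0939)^(18/12) = 1.1441064.
So F = 0.10835 × 1.0747004 / 1.1441064 = 0.1017771 (EUR/CNY).
Invert for CNY per EUR: 1 / 0.1017771 = 9.8254.

9.8254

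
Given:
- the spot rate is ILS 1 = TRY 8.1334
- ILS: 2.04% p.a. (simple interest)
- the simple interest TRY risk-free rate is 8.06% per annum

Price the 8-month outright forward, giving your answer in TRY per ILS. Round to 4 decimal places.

T = 8/12 years.
Growth of 1 TRY over T: 1 + 0.0806×8/12 = 1.0537333.
ILS accumulates by 1 + 0.0204×8/12 = 1.013600.
Forward (TRY per ILS) = 8.1334 × 1.0537333 / 1.013600 = 8.455440.

8.4554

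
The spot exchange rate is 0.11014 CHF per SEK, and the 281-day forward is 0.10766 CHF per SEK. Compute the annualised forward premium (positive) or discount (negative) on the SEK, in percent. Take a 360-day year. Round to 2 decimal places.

-2.88%

T = 281/360 years.
Period premium: (0.10766 − 0.11014)/0.11014 = -0.0225168.
Annualise by dividing by T: -0.0225168 / (281/360) = -0.028847 → -2.88%.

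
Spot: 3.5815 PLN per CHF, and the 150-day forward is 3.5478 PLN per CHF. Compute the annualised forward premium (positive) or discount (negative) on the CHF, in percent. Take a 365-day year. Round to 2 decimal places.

-2.29%

T = 150/365 years.
Period premium: (3.5478 − 3.5815)/3.5815 = -0.0094095.
Per annum: -0.0094095 / (150/365) = -0.022896 = -2.29%.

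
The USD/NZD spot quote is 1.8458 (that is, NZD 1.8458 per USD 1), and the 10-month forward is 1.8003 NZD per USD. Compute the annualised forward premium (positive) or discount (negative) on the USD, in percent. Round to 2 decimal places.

-2.96%

T = 10/12 years.
Period premium: (1.8003 − 1.8458)/1.8458 = -0.0246506.
Annualise by dividing by T: -0.0246506 / (10/12) = -0.029581 → -2.96%.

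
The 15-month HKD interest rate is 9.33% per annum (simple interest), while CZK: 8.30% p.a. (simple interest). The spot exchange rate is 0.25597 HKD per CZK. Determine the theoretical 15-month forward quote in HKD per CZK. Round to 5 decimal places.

T = 15/12 years.
HKD growth factor: 1 + 0.0933×15/12 = 1.116625.
CZK growth factor: 1 + 0.0830×15/12 = 1.103750.
CIP: F = S · (grow HKD)/(grow CZK) = 0.25597 × 1.116625/1.103750 = 0.2589558 HKD per CZK.

0.25896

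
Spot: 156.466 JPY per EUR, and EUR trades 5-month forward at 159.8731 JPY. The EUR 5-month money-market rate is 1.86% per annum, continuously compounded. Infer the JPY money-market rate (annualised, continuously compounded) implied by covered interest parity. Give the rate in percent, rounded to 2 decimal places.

7.03%

T = 5/12 years.
By CIP, F/S equals the JPY-to-EUR growth ratio: 159.8731/156.466 = 1.0217753.
The EUR side grows by e^(0.0186×5/12) = 1.0077801.
So the JPY growth factor = 1.0297248.
r = ln(1.0297248)/(5/12) = 0.070300 → 7.03%.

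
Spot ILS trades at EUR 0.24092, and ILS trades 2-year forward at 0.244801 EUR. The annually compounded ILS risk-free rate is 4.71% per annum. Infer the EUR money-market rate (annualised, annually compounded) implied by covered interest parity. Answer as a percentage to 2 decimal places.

T = 2 years.
By CIP, F/S equals the EUR-to-ILS growth ratio: 0.244801/0.24092 = 1.0161091.
The ILS side grows by (1 + 0.0471)^2 = 1.0964184.
Hence g_EUR = 1.1140807.
r = 1.1140807^(1/2) − 1 = 0.055500 → 5.55%.

5.55%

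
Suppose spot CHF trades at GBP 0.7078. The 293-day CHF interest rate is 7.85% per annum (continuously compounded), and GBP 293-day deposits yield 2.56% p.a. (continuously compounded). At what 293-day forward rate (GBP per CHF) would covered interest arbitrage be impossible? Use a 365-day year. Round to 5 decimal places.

0.67837

T = 293/365 years.
GBP accumulates by e^(0.0256×293/365) = 1.0207627.
CHF growth factor: e^(0.0785×293/365) = 1.0650429.
Forward (GBP per CHF) = 0.7078 × 1.0207627 / 1.0650429 = 0.6783725.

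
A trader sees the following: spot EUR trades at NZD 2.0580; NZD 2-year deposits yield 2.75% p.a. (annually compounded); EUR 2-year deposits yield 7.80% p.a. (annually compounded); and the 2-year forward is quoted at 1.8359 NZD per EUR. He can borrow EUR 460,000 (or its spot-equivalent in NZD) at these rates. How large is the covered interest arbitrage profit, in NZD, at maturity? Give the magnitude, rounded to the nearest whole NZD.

NZD 18,067

T = 2 years.
Route A — deposit EUR, sell forward: 460,000 × 1.162084 × 1.8359 = NZD 981,396.21.
Route B — convert at spot, deposit NZD: 460,000 × 2.0580 × 1.05575625 = NZD 999,463.33.
The quoted forward undervalues EUR, so borrow EUR, convert to NZD at spot, deposit the NZD at 2.75%, and buy EUR forward at 1.8359 to cover the loan.
Arbitrage profit = |981,396.21 − 999,463.33| = NZD 18,067.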